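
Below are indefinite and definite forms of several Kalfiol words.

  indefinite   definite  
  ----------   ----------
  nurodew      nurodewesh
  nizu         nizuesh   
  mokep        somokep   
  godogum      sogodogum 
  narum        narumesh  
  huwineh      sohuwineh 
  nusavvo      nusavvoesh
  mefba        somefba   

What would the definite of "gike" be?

sogike

"gike" begins with g-. The one such stem in the data (godogum → sogodogum) adds the prefix so-, so the same rule applies.
The other pattern: stems beginning with n- add -esh.
So gike → sogike.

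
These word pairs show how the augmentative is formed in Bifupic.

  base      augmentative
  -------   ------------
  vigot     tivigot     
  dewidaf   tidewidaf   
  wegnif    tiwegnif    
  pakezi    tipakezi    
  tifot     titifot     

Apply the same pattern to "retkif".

Every pair shown (vigot → tivigot, dewidaf → tidewidaf, wegnif → tiwegnif, …) follows the same rule: add the prefix ti-.
So retkif → tiretkif.

tiretkif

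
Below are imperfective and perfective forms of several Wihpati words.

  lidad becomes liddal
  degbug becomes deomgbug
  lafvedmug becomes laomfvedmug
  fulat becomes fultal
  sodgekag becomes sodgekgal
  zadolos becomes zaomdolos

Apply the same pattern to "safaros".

"safaros" has last vowel 'o'. The one such stem in the data (zadolos → zaomdolos) inserts -om- after the first vowel (as do lafvedmug, degbug), so the same rule applies.
So safaros → saomfaros.

saomfaros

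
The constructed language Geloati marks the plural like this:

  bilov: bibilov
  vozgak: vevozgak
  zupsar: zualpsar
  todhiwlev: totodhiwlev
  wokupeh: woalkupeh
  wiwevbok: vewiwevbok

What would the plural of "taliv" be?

vozgak and zupsar both have last vowel 'a' yet inflect differently (vevozgak, zualpsar), so the last vowel is not what conditions the rule; the final letter is.
"taliv" ends in -v. The stems ending in -v (todhiwlev → totodhiwlev, bilov → bibilov) repeat the first consonant+vowel as a prefix.
The other patterns: stems ending in -k add the prefix ve-; stems ending in -h or -r insert -al- after the first vowel.
So taliv → tataliv.

tataliv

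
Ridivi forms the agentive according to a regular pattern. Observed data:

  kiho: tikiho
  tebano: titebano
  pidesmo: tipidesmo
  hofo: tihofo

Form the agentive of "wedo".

Every pair shown (kiho → tikiho, tebano → titebano, pidesmo → tipidesmo, …) follows the same rule: add the prefix ti-.
So wedo → tiwedo.

tiwedo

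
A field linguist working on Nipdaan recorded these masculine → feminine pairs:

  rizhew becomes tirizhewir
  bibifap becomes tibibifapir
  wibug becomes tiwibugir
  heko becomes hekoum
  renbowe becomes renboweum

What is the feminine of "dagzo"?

rizhew and renbowe both have last vowel 'e' yet inflect differently (tirizhewir, renboweum), so the last vowel is not what conditions the rule; whether the stem ends in a vowel or a consonant is.
"dagzo" ends in a vowel. The stems ending in a vowel (heko → hekoum, renbowe → renboweum) add -um.
So dagzo → dagzoum.

dagzoum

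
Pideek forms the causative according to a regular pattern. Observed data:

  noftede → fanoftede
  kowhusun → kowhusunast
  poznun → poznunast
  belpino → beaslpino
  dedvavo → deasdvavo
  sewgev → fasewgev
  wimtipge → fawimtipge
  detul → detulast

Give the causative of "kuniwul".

detul and dedvavo both begin with d- yet inflect differently (detulast, deasdvavo), so the first letter is not what conditions the rule; the final letter is.
"kuniwul" ends in -l. The one such stem in the data (detul → detulast) adds -ast, so the same rule applies.
So kuniwul → kuniwulast.

kuniwulast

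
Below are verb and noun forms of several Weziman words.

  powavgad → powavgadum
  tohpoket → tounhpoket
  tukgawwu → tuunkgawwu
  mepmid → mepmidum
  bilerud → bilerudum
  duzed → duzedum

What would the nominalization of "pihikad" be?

bilerud and tukgawwu both have last vowel 'u' yet inflect differently (bilerudum, tuunkgawwu), so the last vowel is not what conditions the rule; the final letter is.
"pihikad" ends in -d. The stems ending in -d (duzed → duzedum, powavgad → powavgadum, bilerud → bilerudum) add -um.
So pihikad → pihikadum.

pihikadum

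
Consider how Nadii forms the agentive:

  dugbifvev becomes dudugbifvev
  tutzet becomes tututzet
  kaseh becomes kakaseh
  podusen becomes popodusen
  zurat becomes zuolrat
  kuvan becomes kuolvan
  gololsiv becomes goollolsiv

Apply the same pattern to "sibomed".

sisibomed

tutzet and zurat both end in -t yet inflect differently (tututzet, zuolrat), so the final letter is not what conditions the rule; the last vowel is.
"sibomed" has last vowel 'e'. The stems whose last vowel is 'e' (dugbifvev → dudugbifvev, tutzet → tututzet, kaseh → kakaseh) repeat the first consonant+vowel as a prefix.
So sibomed → sisibomed.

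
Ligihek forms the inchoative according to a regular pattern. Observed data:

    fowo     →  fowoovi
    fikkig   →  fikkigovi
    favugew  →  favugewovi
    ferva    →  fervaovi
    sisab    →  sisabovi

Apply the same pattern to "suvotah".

Every pair shown (fowo → fowoovi, fikkig → fikkigovi, favugew → favugewovi, …) follows the same rule: add -ovi.
So suvotah → suvotahovi.

suvotahovi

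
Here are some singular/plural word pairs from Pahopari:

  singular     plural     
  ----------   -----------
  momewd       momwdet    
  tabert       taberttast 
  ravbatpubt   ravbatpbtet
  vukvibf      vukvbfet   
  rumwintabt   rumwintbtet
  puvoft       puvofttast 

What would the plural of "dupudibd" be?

dupudbdet

ravbatpubt and tabert both end in -t yet inflect differently (ravbatpbtet, taberttast), so the final letter is not what conditions the rule; the second-to-last letter is.
"dupudibd" has second-to-last letter 'b'. The stems whose second-to-last letter is 'b' (vukvibf → vukvbfet, ravbatpubt → ravbatpbtet, rumwintabt → rumwintbtet) delete the last vowel and add -et.
The other pattern: stems whose second-to-last letter is 'f' or 'r' double the final consonant and add -ast.
So dupudibd → dupudbdet.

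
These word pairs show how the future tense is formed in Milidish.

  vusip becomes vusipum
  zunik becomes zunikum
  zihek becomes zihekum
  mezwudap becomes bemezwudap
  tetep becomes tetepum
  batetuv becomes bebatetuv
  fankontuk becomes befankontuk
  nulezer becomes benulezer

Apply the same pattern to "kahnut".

"kahnut" has 2 vowels. The stems with 2 vowels (zihek → zihekum, zunik → zunikum, tetep → tetepum) add -um.
So kahnut → kahnutum.

kahnutum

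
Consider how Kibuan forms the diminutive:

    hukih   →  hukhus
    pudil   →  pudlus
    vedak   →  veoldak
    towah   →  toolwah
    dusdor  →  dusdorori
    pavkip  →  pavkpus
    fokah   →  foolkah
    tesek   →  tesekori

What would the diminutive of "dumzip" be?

hukih and towah both end in -h yet inflect differently (hukhus, toolwah), so the final letter is not what conditions the rule; the last vowel is.
"dumzip" has last vowel 'i'. The stems whose last vowel is 'i' (pavkip → pavkpus, pudil → pudlus, hukih → hukhus) delete the last vowel and add -us.
The other patterns: stems whose last vowel is 'a' insert -ol- after the first vowel; stems whose last vowel is 'e' or 'o' add -ori.
So dumzip → dumzpus.

dumzpus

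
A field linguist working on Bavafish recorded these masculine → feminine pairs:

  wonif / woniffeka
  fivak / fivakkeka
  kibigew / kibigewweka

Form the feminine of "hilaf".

hilaffeka

Every pair shown (wonif → woniffeka, fivak → fivakkeka, kibigew → kibigewweka) follows the same rule: double the final consonant and add -eka.
So hilaf → hilaffeka.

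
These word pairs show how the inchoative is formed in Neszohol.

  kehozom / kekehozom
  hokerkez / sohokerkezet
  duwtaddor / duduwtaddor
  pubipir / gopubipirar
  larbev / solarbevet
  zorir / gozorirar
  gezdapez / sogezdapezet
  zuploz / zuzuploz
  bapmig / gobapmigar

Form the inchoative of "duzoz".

gezdapez and zuploz both end in -z yet inflect differently (sogezdapezet, zuzuploz), so the final letter is not what conditions the rule; the last vowel is.
"duzoz" has last vowel 'o'. The stems whose last vowel is 'o' (kehozom → kekehozom, duwtaddor → duduwtaddor, zuploz → zuzuploz) repeat the first consonant+vowel as a prefix.
So duzoz → duduzoz.

duduzoz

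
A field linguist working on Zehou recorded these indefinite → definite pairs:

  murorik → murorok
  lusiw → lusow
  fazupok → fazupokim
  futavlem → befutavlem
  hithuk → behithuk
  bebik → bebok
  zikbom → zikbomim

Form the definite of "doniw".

donow

murorik and fazupok both end in -k yet inflect differently (murorok, fazupokim), so the final letter is not what conditions the rule; the last vowel is.
"doniw" has last vowel 'i'. The stems whose last vowel is 'i' (murorik → murorok, lusiw → lusow, bebik → bebok) change the last vowel to 'o'.
The other patterns: stems whose last vowel is 'o' add -im; stems whose last vowel is 'e' or 'u' add the prefix be-.
So doniw → donow.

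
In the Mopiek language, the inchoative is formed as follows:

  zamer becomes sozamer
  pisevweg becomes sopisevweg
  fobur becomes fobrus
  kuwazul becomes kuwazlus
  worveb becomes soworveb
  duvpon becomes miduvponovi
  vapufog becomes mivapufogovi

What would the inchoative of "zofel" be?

zamer and fobur both end in -r yet inflect differently (sozamer, fobrus), so the final letter is not what conditions the rule; the last vowel is.
"zofel" has last vowel 'e'. The stems whose last vowel is 'e' (pisevweg → sopisevweg, worveb → soworveb, zamer → sozamer) add the prefix so-.
So zofel → sozofel.

sozofel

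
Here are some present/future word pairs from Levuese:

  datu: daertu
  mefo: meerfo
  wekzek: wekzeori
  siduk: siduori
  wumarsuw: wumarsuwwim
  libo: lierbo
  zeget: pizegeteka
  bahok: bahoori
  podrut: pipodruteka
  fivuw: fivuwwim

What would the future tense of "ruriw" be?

ruriwwim

podrut and siduk both have last vowel 'u' yet inflect differently (pipodruteka, siduori), so the last vowel is not what conditions the rule; the final letter is.
"ruriw" ends in -w. The stems ending in -w (fivuw → fivuwwim, wumarsuw → wumarsuwwim) double the final consonant and add -im.
The other patterns: stems ending in -t add pi- … -eka around the stem; stems ending in -k drop the final letter and add -ori; stems ending in -o or -u insert -er- after the first vowel.
So ruriw → ruriwwim.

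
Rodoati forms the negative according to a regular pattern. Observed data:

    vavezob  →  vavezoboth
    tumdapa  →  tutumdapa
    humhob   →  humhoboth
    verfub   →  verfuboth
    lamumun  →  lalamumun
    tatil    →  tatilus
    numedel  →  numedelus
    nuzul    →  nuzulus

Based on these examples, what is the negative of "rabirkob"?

rabirkoboth

nuzul and verfub both have last vowel 'u' yet inflect differently (nuzulus, verfuboth), so the last vowel is not what conditions the rule; the final letter is.
"rabirkob" ends in -b. The stems ending in -b (humhob → humhoboth, vavezob → vavezoboth, verfub → verfuboth) add -oth.
So rabirkob → rabirkoboth.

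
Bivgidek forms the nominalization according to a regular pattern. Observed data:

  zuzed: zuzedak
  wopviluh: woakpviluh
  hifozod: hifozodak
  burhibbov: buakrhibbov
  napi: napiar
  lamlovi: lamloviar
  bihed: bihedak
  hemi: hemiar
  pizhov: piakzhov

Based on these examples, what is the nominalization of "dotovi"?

dotoviar

hifozod and burhibbov both have last vowel 'o' yet inflect differently (hifozodak, buakrhibbov), so the last vowel is not what conditions the rule; the final letter is.
"dotovi" ends in -i. The stems ending in -i (lamlovi → lamloviar, hemi → hemiar, napi → napiar) add -ar.
The other patterns: stems ending in -d add -ak; stems ending in -h or -v insert -ak- after the first vowel.
So dotovi → dotoviar.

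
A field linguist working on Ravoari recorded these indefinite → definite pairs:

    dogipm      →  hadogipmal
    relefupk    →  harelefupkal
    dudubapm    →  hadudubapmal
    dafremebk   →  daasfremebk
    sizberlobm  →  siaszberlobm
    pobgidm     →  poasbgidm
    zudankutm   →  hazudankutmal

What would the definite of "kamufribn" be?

sizberlobm and dudubapm both end in -m yet inflect differently (siaszberlobm, hadudubapmal), so the final letter is not what conditions the rule; the second-to-last letter is.
"kamufribn" has second-to-last letter 'b'. The stems whose second-to-last letter is 'b' (dafremebk → daasfremebk, sizberlobm → siaszberlobm) insert -as- after the first vowel.
The other pattern: stems whose second-to-last letter is 'p' or 't' add ha- … -al around the stem.
So kamufribn → kaasmufribn.

kaasmufribn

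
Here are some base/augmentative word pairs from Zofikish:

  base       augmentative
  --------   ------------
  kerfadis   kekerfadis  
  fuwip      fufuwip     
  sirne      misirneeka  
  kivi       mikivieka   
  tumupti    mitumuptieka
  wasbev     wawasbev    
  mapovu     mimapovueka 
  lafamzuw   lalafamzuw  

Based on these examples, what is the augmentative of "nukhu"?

kerfadis and tumupti both have last vowel 'i' yet inflect differently (kekerfadis, mitumuptieka), so the last vowel is not what conditions the rule; whether the stem ends in a vowel or a consonant is.
"nukhu" ends in a vowel. The stems ending in a vowel (tumupti → mitumuptieka, mapovu → mimapovueka, sirne → misirneeka) add mi- … -eka around the stem.
The other pattern: stems ending in a consonant repeat the first consonant+vowel as a prefix.
So nukhu → minukhueka.

minukhueka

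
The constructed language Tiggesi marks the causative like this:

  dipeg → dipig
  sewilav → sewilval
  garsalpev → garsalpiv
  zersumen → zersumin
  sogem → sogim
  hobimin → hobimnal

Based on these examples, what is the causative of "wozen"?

zersumen and hobimin both end in -n yet inflect differently (zersumin, hobimnal), so the final letter is not what conditions the rule; the last vowel is.
"wozen" has last vowel 'e'. The stems whose last vowel is 'e' (sogem → sogim, garsalpev → garsalpiv, dipeg → dipig) change the last vowel to 'i'.
The other pattern: stems whose last vowel is 'a' or 'i' delete the last vowel and add -al.
So wozen → wozin.

wozin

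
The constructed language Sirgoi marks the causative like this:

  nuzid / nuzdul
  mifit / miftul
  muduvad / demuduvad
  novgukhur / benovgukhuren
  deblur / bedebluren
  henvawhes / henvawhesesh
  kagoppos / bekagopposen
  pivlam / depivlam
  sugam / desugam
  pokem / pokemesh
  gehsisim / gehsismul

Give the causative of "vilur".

beviluren

"vilur" has last vowel 'u'. The stems whose last vowel is 'u' (deblur → bedebluren, novgukhur → benovgukhuren) add be- … -en around the stem.
So vilur → beviluren.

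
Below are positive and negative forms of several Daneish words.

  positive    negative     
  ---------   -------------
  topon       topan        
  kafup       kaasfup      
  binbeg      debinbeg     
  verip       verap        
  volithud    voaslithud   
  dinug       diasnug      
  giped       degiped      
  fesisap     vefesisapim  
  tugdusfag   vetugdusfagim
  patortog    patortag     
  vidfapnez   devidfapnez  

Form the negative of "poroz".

binbeg and tugdusfag both end in -g yet inflect differently (debinbeg, vetugdusfagim), so the final letter is not what conditions the rule; the last vowel is.
"poroz" has last vowel 'o'. The stems whose last vowel is 'o' (patortog → patortag, topon → topan) change the last vowel to 'a'.
So poroz → poraz.

poraz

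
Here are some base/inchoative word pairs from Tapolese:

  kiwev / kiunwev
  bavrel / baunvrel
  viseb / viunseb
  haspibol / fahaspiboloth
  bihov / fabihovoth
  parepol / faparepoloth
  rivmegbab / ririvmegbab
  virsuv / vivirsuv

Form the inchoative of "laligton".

falaligtonoth

bavrel and haspibol both end in -l yet inflect differently (baunvrel, fahaspiboloth), so the final letter is not what conditions the rule; the last vowel is.
"laligton" has last vowel 'o'. The stems whose last vowel is 'o' (haspibol → fahaspiboloth, bihov → fabihovoth, parepol → faparepoloth) add fa- … -oth around the stem.
The other patterns: stems whose last vowel is 'e' insert -un- after the first vowel; stems whose last vowel is 'a' or 'u' repeat the first consonant+vowel as a prefix.
So laligton → falaligtonoth.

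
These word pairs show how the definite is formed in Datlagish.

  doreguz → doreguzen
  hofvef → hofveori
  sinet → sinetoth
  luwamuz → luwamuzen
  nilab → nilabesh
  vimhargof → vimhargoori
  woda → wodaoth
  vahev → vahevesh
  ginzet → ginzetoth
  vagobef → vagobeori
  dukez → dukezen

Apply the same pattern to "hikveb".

sinet and hofvef both have last vowel 'e' yet inflect differently (sinetoth, hofveori), so the last vowel is not what conditions the rule; the final letter is.
"hikveb" ends in -b. The one such stem in the data (nilab → nilabesh) adds -esh, so the same rule applies.
So hikveb → hikvebesh.

hikvebesh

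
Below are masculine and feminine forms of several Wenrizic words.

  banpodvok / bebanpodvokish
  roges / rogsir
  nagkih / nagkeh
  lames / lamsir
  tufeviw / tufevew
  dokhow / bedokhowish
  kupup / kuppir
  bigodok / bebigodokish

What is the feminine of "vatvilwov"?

"vatvilwov" has last vowel 'o'. The stems whose last vowel is 'o' (dokhow → bedokhowish, banpodvok → bebanpodvokish, bigodok → bebigodokish) add be- … -ish around the stem.
So vatvilwov → bevatvilwovish.

bevatvilwovish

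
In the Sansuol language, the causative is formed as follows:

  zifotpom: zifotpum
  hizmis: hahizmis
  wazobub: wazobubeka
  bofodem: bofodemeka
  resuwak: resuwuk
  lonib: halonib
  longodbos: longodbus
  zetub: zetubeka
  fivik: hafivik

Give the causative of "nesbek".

nesbekeka

resuwak and fivik both end in -k yet inflect differently (resuwuk, hafivik), so the final letter is not what conditions the rule; the last vowel is.
"nesbek" has last vowel 'e'. The one such stem in the data (bofodem → bofodemeka) adds -eka, so the same rule applies.
So nesbek → nesbekeka.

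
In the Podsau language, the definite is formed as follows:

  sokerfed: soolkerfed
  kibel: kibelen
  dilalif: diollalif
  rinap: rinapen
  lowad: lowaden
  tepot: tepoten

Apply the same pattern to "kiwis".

sokerfed and lowad both end in -d yet inflect differently (soolkerfed, lowaden), so the final letter is not what conditions the rule; the number of vowels is.
"kiwis" has 2 vowels. The stems with 2 vowels (rinap → rinapen, lowad → lowaden, kibel → kibelen) add -en.
The other pattern: stems with 3 vowels insert -ol- after the first vowel.
So kiwis → kiwisen.

kiwisen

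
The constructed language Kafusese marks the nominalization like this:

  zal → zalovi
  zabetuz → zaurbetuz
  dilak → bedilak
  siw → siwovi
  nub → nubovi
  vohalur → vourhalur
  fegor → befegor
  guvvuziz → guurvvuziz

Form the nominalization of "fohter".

"fohter" has 2 vowels. The stems with 2 vowels (dilak → bedilak, fegor → befegor) add the prefix be-.
The other patterns: stems with 1 vowel add -ovi; stems with 3 vowels insert -ur- after the first vowel.
So fohter → befohter.

befohter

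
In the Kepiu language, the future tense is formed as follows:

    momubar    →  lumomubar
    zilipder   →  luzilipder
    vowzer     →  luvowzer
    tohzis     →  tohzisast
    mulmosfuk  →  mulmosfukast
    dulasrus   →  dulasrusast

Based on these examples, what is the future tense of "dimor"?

ludimor

momubar and mulmosfuk both begin with m- yet inflect differently (lumomubar, mulmosfukast), so the first letter is not what conditions the rule; the final letter is.
"dimor" ends in -r. The stems ending in -r (momubar → lumomubar, zilipder → luzilipder, vowzer → luvowzer) add the prefix lu-.
The other pattern: stems ending in -k or -s add -ast.
So dimor → ludimor.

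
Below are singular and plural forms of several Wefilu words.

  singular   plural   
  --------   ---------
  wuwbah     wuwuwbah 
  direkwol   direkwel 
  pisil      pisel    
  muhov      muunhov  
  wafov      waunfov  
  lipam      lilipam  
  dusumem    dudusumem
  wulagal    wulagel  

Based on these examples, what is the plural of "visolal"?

direkwol and muhov both have last vowel 'o' yet inflect differently (direkwel, muunhov), so the last vowel is not what conditions the rule; the final letter is.
"visolal" ends in -l. The stems ending in -l (wulagal → wulagel, pisil → pisel, direkwol → direkwel) change the last vowel to 'e'.
The other patterns: stems ending in -v insert -un- after the first vowel; stems ending in -h or -m repeat the first consonant+vowel as a prefix.
So visolal → visolel.

visolel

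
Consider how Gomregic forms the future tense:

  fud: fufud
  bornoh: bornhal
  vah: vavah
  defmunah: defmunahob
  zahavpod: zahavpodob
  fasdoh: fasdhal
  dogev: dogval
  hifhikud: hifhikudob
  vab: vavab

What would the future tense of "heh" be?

vah and fasdoh both end in -h yet inflect differently (vavah, fasdhal), so the final letter is not what conditions the rule; the number of vowels is.
"heh" has 1 vowel. The stems with 1 vowel (vah → vavah, vab → vavab, fud → fufud) repeat the first consonant+vowel as a prefix.
So heh → heheh.

heheh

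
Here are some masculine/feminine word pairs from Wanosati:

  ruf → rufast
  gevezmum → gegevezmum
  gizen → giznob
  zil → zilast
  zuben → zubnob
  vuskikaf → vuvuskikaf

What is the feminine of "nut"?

nutast

ruf and vuskikaf both end in -f yet inflect differently (rufast, vuvuskikaf), so the final letter is not what conditions the rule; the number of vowels is.
"nut" has 1 vowel. The stems with 1 vowel (zil → zilast, ruf → rufast) add -ast.
The other patterns: stems with 2 vowels delete the last vowel and add -ob; stems with 3 vowels repeat the first consonant+vowel as a prefix.
So nut → nutast.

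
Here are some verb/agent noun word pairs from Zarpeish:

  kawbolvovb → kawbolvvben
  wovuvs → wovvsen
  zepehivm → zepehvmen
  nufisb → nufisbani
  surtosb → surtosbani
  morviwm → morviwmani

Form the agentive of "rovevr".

kawbolvovb and nufisb both end in -b yet inflect differently (kawbolvvben, nufisbani), so the final letter is not what conditions the rule; the second-to-last letter is.
"rovevr" has second-to-last letter 'v'. The stems whose second-to-last letter is 'v' (kawbolvovb → kawbolvvben, wovuvs → wovvsen, zepehivm → zepehvmen) delete the last vowel and add -en.
So rovevr → rovvren.

rovvren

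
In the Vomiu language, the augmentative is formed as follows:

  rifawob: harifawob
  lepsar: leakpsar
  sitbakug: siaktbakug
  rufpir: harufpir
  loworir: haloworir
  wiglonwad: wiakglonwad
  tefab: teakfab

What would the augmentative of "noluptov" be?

hanoluptov

tefab and rifawob both end in -b yet inflect differently (teakfab, harifawob), so the final letter is not what conditions the rule; the last vowel is.
"noluptov" has last vowel 'o'. The one such stem in the data (rifawob → harifawob) adds the prefix ha-, so the same rule applies.
The other pattern: stems whose last vowel is 'a' or 'u' insert -ak- after the first vowel.
So noluptov → hanoluptov.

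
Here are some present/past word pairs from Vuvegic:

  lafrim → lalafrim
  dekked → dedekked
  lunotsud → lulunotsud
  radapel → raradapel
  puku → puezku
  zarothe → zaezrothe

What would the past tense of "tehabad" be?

tetehabad

lunotsud and puku both have last vowel 'u' yet inflect differently (lulunotsud, puezku), so the last vowel is not what conditions the rule; whether the stem ends in a vowel or a consonant is.
"tehabad" ends in a consonant. The stems ending in a consonant (lafrim → lalafrim, dekked → dedekked, lunotsud → lulunotsud) repeat the first consonant+vowel as a prefix.
The other pattern: stems ending in a vowel insert -ez- after the first vowel.
So tehabad → tetehabad.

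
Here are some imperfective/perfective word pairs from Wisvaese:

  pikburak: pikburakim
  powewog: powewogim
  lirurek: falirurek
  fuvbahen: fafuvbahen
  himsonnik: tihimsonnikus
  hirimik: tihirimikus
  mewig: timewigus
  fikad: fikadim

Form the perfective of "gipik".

lirurek and hirimik both end in -k yet inflect differently (falirurek, tihirimikus), so the final letter is not what conditions the rule; the last vowel is.
"gipik" has last vowel 'i'. The stems whose last vowel is 'i' (hirimik → tihirimikus, himsonnik → tihimsonnikus, mewig → timewigus) add ti- … -us around the stem.
The other patterns: stems whose last vowel is 'e' add the prefix fa-; stems whose last vowel is 'a' or 'o' add -im.
So gipik → tigipikus.

tigipikus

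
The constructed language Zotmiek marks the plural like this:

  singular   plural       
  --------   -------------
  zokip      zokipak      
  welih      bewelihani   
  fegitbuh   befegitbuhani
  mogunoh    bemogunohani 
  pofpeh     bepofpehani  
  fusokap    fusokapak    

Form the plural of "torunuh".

betorunuhani

welih and zokip both have last vowel 'i' yet inflect differently (bewelihani, zokipak), so the last vowel is not what conditions the rule; the final letter is.
"torunuh" ends in -h. The stems ending in -h (mogunoh → bemogunohani, fegitbuh → befegitbuhani, welih → bewelihani) add be- … -ani around the stem.
So torunuh → betorunuhani.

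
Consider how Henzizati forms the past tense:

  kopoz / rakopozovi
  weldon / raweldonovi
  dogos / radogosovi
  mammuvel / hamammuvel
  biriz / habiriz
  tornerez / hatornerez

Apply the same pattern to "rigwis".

harigwis

kopoz and biriz both end in -z yet inflect differently (rakopozovi, habiriz), so the final letter is not what conditions the rule; the last vowel is.
"rigwis" has last vowel 'i'. The one such stem in the data (biriz → habiriz) adds the prefix ha-, so the same rule applies.
The other pattern: stems whose last vowel is 'o' add ra- … -ovi around the stem.
So rigwis → harigwis.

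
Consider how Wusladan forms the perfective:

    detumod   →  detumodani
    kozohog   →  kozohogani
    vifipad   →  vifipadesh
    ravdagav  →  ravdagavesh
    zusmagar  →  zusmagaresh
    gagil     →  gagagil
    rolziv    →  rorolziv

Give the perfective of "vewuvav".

vewuvavesh

"vewuvav" has last vowel 'a'. The stems whose last vowel is 'a' (vifipad → vifipadesh, ravdagav → ravdagavesh, zusmagar → zusmagaresh) add -esh.
The other patterns: stems whose last vowel is 'o' add -ani; stems whose last vowel is 'i' repeat the first consonant+vowel as a prefix.
So vewuvav → vewuvavesh.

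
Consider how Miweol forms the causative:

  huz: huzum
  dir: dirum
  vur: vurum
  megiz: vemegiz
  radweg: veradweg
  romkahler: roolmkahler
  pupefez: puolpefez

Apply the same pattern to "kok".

huz and megiz both end in -z yet inflect differently (huzum, vemegiz), so the final letter is not what conditions the rule; the number of vowels is.
"kok" has 1 vowel. The stems with 1 vowel (huz → huzum, dir → dirum, vur → vurum) add -um.
The other patterns: stems with 2 vowels add the prefix ve-; stems with 3 vowels insert -ol- after the first vowel.
So kok → kokum.

kokum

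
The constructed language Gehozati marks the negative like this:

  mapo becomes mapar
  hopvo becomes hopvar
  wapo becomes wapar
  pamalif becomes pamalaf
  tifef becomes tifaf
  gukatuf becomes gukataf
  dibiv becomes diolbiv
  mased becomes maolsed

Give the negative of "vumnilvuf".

vumnilvaf

"vumnilvuf" ends in -f. The stems ending in -f (pamalif → pamalaf, tifef → tifaf, gukatuf → gukataf) change the last vowel to 'a'.
So vumnilvuf → vumnilvaf.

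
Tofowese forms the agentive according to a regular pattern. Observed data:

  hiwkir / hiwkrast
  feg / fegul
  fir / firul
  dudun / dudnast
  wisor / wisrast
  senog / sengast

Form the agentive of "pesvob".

pesvbast

fir and hiwkir both end in -r yet inflect differently (firul, hiwkrast), so the final letter is not what conditions the rule; the number of vowels is.
"pesvob" has 2 vowels. The stems with 2 vowels (hiwkir → hiwkrast, dudun → dudnast, senog → sengast) delete the last vowel and add -ast.
The other pattern: stems with 1 vowel add -ul.
So pesvob → pesvbast.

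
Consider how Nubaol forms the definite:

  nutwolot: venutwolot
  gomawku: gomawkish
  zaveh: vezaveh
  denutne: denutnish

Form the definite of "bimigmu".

bimigmish

"bimigmu" ends in a vowel. The stems ending in a vowel (denutne → denutnish, gomawku → gomawkish) drop the final letter and add -ish.
So bimigmu → bimigmish.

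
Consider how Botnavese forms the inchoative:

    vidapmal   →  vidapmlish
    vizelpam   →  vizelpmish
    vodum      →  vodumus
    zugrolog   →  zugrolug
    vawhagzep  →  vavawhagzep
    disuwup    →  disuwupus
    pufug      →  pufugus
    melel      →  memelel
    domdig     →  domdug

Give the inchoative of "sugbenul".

sugbenulus

"sugbenul" has last vowel 'u'. The stems whose last vowel is 'u' (vodum → vodumus, pufug → pufugus, disuwup → disuwupus) add -us.
So sugbenul → sugbenulus.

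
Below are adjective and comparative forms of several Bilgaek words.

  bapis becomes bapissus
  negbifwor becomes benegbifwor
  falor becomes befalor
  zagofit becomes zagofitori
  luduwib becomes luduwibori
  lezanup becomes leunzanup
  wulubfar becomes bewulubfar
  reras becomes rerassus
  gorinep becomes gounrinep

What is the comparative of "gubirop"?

wulubfar and reras both have last vowel 'a' yet inflect differently (bewulubfar, rerassus), so the last vowel is not what conditions the rule; the final letter is.
"gubirop" ends in -p. The stems ending in -p (lezanup → leunzanup, gorinep → gounrinep) insert -un- after the first vowel.
So gubirop → guunbirop.

guunbirop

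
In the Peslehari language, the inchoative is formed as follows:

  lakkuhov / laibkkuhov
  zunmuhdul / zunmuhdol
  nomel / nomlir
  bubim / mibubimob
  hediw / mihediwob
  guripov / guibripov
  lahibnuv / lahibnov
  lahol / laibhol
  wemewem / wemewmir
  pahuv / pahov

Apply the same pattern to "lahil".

milahilob

nomel and zunmuhdul both end in -l yet inflect differently (nomlir, zunmuhdol), so the final letter is not what conditions the rule; the last vowel is.
"lahil" has last vowel 'i'. The stems whose last vowel is 'i' (hediw → mihediwob, bubim → mibubimob) add mi- … -ob around the stem.
So lahil → milahilob.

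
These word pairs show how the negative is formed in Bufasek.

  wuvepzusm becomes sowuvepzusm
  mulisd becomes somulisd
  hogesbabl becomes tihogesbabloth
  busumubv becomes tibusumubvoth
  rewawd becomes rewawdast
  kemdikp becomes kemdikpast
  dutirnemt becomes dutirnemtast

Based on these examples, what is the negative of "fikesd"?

sofikesd

mulisd and rewawd both end in -d yet inflect differently (somulisd, rewawdast), so the final letter is not what conditions the rule; the second-to-last letter is.
"fikesd" has second-to-last letter 's'. The stems whose second-to-last letter is 's' (wuvepzusm → sowuvepzusm, mulisd → somulisd) add the prefix so-.
So fikesd → sofikesd.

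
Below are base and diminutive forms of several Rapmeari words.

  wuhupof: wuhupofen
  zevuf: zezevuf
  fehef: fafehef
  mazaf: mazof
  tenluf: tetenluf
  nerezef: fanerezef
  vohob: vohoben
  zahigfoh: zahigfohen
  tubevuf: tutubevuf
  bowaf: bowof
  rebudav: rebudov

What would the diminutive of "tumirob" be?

tumiroben

nerezef and wuhupof both end in -f yet inflect differently (fanerezef, wuhupofen), so the final letter is not what conditions the rule; the last vowel is.
"tumirob" has last vowel 'o'. The stems whose last vowel is 'o' (zahigfoh → zahigfohen, wuhupof → wuhupofen, vohob → vohoben) add -en.
The other patterns: stems whose last vowel is 'e' add the prefix fa-; stems whose last vowel is 'a' change the last vowel to 'o'; stems whose last vowel is 'u' repeat the first consonant+vowel as a prefix.
So tumirob → tumiroben.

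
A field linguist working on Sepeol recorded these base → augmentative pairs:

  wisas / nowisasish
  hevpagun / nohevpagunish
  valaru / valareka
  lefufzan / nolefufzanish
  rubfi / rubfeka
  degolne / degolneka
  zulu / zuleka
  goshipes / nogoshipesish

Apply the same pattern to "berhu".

degolne and goshipes both have last vowel 'e' yet inflect differently (degolneka, nogoshipesish), so the last vowel is not what conditions the rule; whether the stem ends in a vowel or a consonant is.
"berhu" ends in a vowel. The stems ending in a vowel (degolne → degolneka, zulu → zuleka, rubfi → rubfeka) drop the final letter and add -eka.
So berhu → berheka.

berheka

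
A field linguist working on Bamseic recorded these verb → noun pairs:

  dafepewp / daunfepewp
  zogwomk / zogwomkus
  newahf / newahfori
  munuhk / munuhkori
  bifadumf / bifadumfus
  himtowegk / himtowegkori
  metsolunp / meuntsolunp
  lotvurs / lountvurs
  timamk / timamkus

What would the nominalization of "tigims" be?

tigimsus

munuhk and zogwomk both end in -k yet inflect differently (munuhkori, zogwomkus), so the final letter is not what conditions the rule; the second-to-last letter is.
"tigims" has second-to-last letter 'm'. The stems whose second-to-last letter is 'm' (zogwomk → zogwomkus, bifadumf → bifadumfus, timamk → timamkus) add -us.
The other patterns: stems whose second-to-last letter is 'g' or 'h' add -ori; stems whose second-to-last letter is 'n', 'r' or 'w' insert -un- after the first vowel.
So tigims → tigimsus.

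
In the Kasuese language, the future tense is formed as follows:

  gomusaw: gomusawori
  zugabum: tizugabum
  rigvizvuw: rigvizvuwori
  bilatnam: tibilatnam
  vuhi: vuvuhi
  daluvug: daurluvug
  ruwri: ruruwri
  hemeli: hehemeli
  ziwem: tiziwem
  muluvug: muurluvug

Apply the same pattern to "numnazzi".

"numnazzi" ends in -i. The stems ending in -i (hemeli → hehemeli, ruwri → ruruwri, vuhi → vuvuhi) repeat the first consonant+vowel as a prefix.
The other patterns: stems ending in -m add the prefix ti-; stems ending in -w add -ori; stems ending in -g insert -ur- after the first vowel.
So numnazzi → nunumnazzi.

nunumnazzi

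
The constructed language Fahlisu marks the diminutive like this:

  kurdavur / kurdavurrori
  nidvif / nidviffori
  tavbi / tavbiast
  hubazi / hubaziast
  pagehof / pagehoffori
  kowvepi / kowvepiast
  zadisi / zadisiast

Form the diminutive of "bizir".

bizirrori

zadisi and nidvif both have last vowel 'i' yet inflect differently (zadisiast, nidviffori), so the last vowel is not what conditions the rule; the final letter is.
"bizir" ends in -r. The one such stem in the data (kurdavur → kurdavurrori) doubles the final consonant and adds -ori (as do nidvif, pagehof), so the same rule applies.
The other pattern: stems ending in -i add -ast.
So bizir → bizirrori.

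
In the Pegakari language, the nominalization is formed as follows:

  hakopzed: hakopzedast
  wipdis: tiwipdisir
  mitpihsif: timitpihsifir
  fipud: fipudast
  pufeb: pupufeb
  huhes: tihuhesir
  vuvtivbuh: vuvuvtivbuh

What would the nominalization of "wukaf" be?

fipud and vuvtivbuh both have last vowel 'u' yet inflect differently (fipudast, vuvuvtivbuh), so the last vowel is not what conditions the rule; the final letter is.
"wukaf" ends in -f. The one such stem in the data (mitpihsif → timitpihsifir) adds ti- … -ir around the stem, so the same rule applies.
The other patterns: stems ending in -d add -ast; stems ending in -b or -h repeat the first consonant+vowel as a prefix.
So wukaf → tiwukafir.

tiwukafir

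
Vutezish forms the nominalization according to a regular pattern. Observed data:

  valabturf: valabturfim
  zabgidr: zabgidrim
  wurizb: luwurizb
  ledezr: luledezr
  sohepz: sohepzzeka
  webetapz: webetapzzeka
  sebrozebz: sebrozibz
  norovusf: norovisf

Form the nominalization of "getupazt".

lugetupazt

zabgidr and ledezr both end in -r yet inflect differently (zabgidrim, luledezr), so the final letter is not what conditions the rule; the second-to-last letter is.
"getupazt" has second-to-last letter 'z'. The stems whose second-to-last letter is 'z' (wurizb → luwurizb, ledezr → luledezr) add the prefix lu-.
So getupazt → lugetupazt.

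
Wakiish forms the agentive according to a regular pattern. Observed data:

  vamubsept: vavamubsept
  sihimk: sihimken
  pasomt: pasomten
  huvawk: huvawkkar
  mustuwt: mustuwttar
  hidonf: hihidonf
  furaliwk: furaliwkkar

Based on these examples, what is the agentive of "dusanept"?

dudusanept

furaliwk and sihimk both end in -k yet inflect differently (furaliwkkar, sihimken), so the final letter is not what conditions the rule; the second-to-last letter is.
"dusanept" has second-to-last letter 'p'. The one such stem in the data (vamubsept → vavamubsept) repeats the first consonant+vowel as a prefix (as does hidonf), so the same rule applies.
So dusanept → dudusanept.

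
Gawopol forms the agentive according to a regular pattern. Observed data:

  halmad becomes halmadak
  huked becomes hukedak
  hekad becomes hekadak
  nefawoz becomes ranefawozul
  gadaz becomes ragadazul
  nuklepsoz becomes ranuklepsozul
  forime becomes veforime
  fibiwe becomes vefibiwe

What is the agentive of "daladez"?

"daladez" ends in -z. The stems ending in -z (nefawoz → ranefawozul, gadaz → ragadazul, nuklepsoz → ranuklepsozul) add ra- … -ul around the stem.
The other patterns: stems ending in -d add -ak; stems ending in -e add the prefix ve-.
So daladez → radaladezul.

radaladezul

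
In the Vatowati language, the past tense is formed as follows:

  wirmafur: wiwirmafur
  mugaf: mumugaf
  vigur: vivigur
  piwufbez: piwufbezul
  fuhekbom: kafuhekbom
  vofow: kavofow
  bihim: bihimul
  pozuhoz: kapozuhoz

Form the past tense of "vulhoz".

piwufbez and pozuhoz both end in -z yet inflect differently (piwufbezul, kapozuhoz), so the final letter is not what conditions the rule; the last vowel is.
"vulhoz" has last vowel 'o'. The stems whose last vowel is 'o' (pozuhoz → kapozuhoz, fuhekbom → kafuhekbom, vofow → kavofow) add the prefix ka-.
So vulhoz → kavulhoz.

kavulhoz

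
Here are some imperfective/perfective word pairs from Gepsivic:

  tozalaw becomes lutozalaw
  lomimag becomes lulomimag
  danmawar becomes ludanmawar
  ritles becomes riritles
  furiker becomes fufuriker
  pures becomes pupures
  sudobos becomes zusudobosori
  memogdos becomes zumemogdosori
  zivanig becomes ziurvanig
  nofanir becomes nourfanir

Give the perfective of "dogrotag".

danmawar and furiker both end in -r yet inflect differently (ludanmawar, fufuriker), so the final letter is not what conditions the rule; the last vowel is.
"dogrotag" has last vowel 'a'. The stems whose last vowel is 'a' (tozalaw → lutozalaw, lomimag → lulomimag, danmawar → ludanmawar) add the prefix lu-.
So dogrotag → ludogrotag.

ludogrotag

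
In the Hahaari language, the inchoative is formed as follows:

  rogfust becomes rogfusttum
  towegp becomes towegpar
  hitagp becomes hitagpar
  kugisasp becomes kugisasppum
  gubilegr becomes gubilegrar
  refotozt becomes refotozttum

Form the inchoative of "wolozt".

wolozttum

towegp and kugisasp both end in -p yet inflect differently (towegpar, kugisasppum), so the final letter is not what conditions the rule; the second-to-last letter is.
"wolozt" has second-to-last letter 'z'. The one such stem in the data (refotozt → refotozttum) doubles the final consonant and adds -um (as do kugisasp, rogfust), so the same rule applies.
So wolozt → wolozttum.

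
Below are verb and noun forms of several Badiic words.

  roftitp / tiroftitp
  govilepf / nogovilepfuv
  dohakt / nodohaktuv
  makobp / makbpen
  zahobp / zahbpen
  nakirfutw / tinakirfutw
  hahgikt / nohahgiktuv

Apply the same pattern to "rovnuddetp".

roftitp and makobp both end in -p yet inflect differently (tiroftitp, makbpen), so the final letter is not what conditions the rule; the second-to-last letter is.
"rovnuddetp" has second-to-last letter 't'. The stems whose second-to-last letter is 't' (roftitp → tiroftitp, nakirfutw → tinakirfutw) add the prefix ti-.
The other patterns: stems whose second-to-last letter is 'k' or 'p' add no- … -uv around the stem; stems whose second-to-last letter is 'b' delete the last vowel and add -en.
So rovnuddetp → tirovnuddetp.

tirovnuddetp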